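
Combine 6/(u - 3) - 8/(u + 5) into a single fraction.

Common denominator (u - 3)(u + 5). Numerator: 6(u + 5) - 8(u - 3) = (6u + 30) - (8u - 24) = -2u + 54
Result: (-2u + 54)/[(u - 3)(u + 5)]


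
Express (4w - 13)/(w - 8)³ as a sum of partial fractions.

(4w - 13) = A(w - 8)² + B(w - 8) + C. At w = 8: C = 4·8 - 13 = 19. Coefficients: A = 0, B = 4
Result: 4/(w - 8)² + 19/(w - 8)³


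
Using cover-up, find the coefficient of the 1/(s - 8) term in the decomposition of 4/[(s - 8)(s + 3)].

Cover (s - 8), set s=8: 4/((s + 3) at s=8) = 4/(11) = 4/11


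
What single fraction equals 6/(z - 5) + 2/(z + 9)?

Common denominator (z - 5)(z + 9). Numerator: 6(z + 9) + 2(z - 5) = (6z + 54) + (2z - 10) = 8z + 44
Result: (8z + 44)/[(z - 5)(z + 9)]


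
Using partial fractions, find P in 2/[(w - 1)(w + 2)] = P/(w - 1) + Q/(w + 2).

Cover-up at w = 1: P = 2/(1 + 2) = 2/3


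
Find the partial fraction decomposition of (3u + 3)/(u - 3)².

(3u + 3) = A(u - 3) + B. At u = 3: B = 3·3 + 3 = 12. Coeff of u: A = 3
Result: 3/(u - 3) + 12/(u - 3)²


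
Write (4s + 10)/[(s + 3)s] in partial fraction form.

At s=-3: P = (4·(-3) + 10)/(-3 - 0) = 2/3. At s=0: Q = (4·0 + 10)/(0 + 3) = 10/3
Result: (2/3)/(s + 3) + (10/3)/s


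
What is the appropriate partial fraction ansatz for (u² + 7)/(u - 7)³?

Repeated linear factor (power 3): P/(u - 7) + Q/(u - 7)² + R/(u - 7)³


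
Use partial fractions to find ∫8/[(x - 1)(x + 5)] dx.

Decompose: 8/[(x - 1)(x + 5)] = (4/3)/(x - 1) - (4/3)/(x + 5). Integrate each term: (4/3) ln|(x - 1)| - (4/3) ln|(x + 5)| + C


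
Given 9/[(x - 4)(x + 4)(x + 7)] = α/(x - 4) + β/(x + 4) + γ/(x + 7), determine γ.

Cover-up at x = -7: γ = 9/[(-7 - 4)(-7 + 4)] = 9/[(-11)(-3)] = 9/33 = 3/11


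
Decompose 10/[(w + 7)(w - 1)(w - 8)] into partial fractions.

Using cover-up method: A = 1/12, B = -5/28, C = 2/21
Result: (1/12)/(w + 7) - (5/28)/(w - 1) + (2/21)/(w - 8)


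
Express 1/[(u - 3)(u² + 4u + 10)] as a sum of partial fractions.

Cover-up at u = 3: α = 1/(3² + 4·3 + 10) = 1/31. Then β = -α = -1/31, γ = -α·(4 + 3) = -7/31
Result: (1/31)/(u - 3) - ((1/31)u + 7/31)/(u² + 4u + 10)


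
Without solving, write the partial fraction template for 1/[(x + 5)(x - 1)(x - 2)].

Three distinct linear factors: P/(x + 5) + Q/(x - 1) + R/(x - 2)


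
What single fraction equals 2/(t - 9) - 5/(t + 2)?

Common denominator (t - 9)(t + 2). Numerator: 2(t + 2) - 5(t - 9) = (2t + 4) - (5t - 45) = -3t + 49
Result: (-3t + 49)/[(t - 9)(t + 2)]


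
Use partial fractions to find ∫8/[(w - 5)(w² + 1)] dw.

Cover-up at w=5: A = 8/(5²+1) = 4/13. Coeff matching: B = -4/13, C = -20/13. Decomposition: (4/13)/(w - 5) - ((4/13)w + 20/13)/(w² + 1). Integrate: linear → ln, quadratic → (1/2)ln + arctan: (4/13) ln|(w - 5)| - (2/13) ln(w² + 1) - (20/13) arctan(w) + C


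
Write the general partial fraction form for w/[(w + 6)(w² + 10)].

Linear + irreducible quadratic: A/(w + 6) + (Bw + C)/(w² + 10)


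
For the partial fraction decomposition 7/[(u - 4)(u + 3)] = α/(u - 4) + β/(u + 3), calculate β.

Cover-up at u = -3: β = 7/(-3 - 4) = -7/7 = -1


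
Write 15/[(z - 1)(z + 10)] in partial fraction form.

15/(z - 1)(z + 10) = P/(z - 1) + Q/(z + 10). P = 15/(1 + 10) = 15/11, Q = 15/(-10 - 1) = -15/11
Result: (15/11)/(z - 1) - (15/11)/(z + 10)


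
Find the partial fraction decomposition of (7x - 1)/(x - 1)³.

(7x - 1) = P(x - 1)² + Q(x - 1) + R. At x = 1: R = 7·1 - 1 = 6. Coefficients: P = 0, Q = 7
Result: 7/(x - 1)² + 6/(x - 1)³


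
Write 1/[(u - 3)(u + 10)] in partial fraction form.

1/(u - 3)(u + 10) = α/(u - 3) + β/(u + 10). α = 1/(3 + 10) = 1/13, β = 1/(-10 - 3) = -1/13
Result: (1/13)/(u - 3) - (1/13)/(u + 10)


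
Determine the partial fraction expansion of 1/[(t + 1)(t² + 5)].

Cover-up at t = -1: α = 1/((-1)² + 5) = 1/6. Then β = -α = -1/6, γ = -α·(0 - 1) = 1/6
Result: (1/6)/(t + 1) - ((1/6)t - 1/6)/(t² + 5)


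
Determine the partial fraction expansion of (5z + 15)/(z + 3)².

(5z + 15) = α(z + 3) + β. At z = -3: β = 5·(-3) + 15 = 0. Coeff of z: α = 5
Result: 5/(z + 3)


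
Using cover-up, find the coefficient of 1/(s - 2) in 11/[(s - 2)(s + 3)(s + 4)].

Cover (s - 2), set s=2: 11/[(2 + 3)(2 + 4)] = 11/30


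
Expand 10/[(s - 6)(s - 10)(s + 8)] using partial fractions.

Using cover-up method: α = -5/28, β = 5/36, γ = 5/126
Result: (-5/28)/(s - 6) + (5/36)/(s - 10) + (5/126)/(s + 8)


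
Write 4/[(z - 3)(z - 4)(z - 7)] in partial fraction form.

Using cover-up method: P = 1, Q = -4/3, R = 1/3
Result: 1/(z - 3) - (4/3)/(z - 4) + (1/3)/(z - 7)


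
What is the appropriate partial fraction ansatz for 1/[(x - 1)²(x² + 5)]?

Repeated linear + quadratic: A/(x - 1) + B/(x - 1)² + (Cx + D)/(x² + 5)


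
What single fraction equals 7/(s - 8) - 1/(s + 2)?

Common denominator (s - 8)(s + 2). Numerator: 7(s + 2) - 1(s - 8) = (7s + 14) - (s - 8) = 6s + 22
Result: (6s + 22)/[(s - 8)(s + 2)]


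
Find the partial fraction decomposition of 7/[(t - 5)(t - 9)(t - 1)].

Using cover-up method: P = -7/16, Q = 7/32, R = 7/32
Result: (-7/16)/(t - 5) + (7/32)/(t - 9) + (7/32)/(t - 1)


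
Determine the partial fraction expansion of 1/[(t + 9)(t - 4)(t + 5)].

Using cover-up method: α = 1/52, β = 1/117, γ = -1/36
Result: (1/52)/(t + 9) + (1/117)/(t - 4) - (1/36)/(t + 5)


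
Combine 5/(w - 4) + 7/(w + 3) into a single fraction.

Common denominator (w - 4)(w + 3). Numerator: 5(w + 3) + 7(w - 4) = (5w + 15) + (7w - 28) = 12w - 13
Result: (12w - 13)/[(w - 4)(w + 3)]


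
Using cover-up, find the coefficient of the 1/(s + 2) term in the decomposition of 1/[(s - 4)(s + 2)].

Cover (s + 2), set s=-2: 1/((s - 4) at s=-2) = 1/(-6) = -1/6


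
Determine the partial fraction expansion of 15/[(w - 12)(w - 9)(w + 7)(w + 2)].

Using Heaviside cover-up: (5/266)/(w - 12) - (5/176)/(w - 9) - (3/304)/(w + 7) + (3/154)/(w + 2)


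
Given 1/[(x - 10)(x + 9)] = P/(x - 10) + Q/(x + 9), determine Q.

Cover-up at x = -9: Q = 1/(-9 - 10) = -1/19


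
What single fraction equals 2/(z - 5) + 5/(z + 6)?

Common denominator (z - 5)(z + 6). Numerator: 2(z + 6) + 5(z - 5) = (2z + 12) + (5z - 25) = 7z - 13
Result: (7z - 13)/[(z - 5)(z + 6)]


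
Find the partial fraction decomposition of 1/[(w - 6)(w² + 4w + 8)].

Cover-up at w = 6: A = 1/(6² + 4·6 + 8) = 1/68. Then B = -A = -1/68, C = -A·(4 + 6) = -5/34
Result: (1/68)/(w - 6) - ((1/68)w + 5/34)/(w² + 4w + 8)


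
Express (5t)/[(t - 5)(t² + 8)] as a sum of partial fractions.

At t=5: α = (5·5 + 0)/(5² + 8) = 25/33. β = -α = -25/33, γ = 5 - 5·α = 40/33
Result: (25/33)/(t - 5) - ((25/33)t - 40/33)/(t² + 8)


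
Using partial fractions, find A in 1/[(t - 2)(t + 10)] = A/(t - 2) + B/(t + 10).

Cover-up at t = 2: A = 1/(2 + 10) = 1/12


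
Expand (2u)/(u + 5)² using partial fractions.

(2u) = A(u + 5) + B. At u = -5: B = 2·(-5) + 0 = -10. Coeff of u: A = 2
Result: 2/(u + 5) - 10/(u + 5)²


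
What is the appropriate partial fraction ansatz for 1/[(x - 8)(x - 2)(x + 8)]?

Three distinct linear factors: A/(x - 8) + B/(x - 2) + C/(x + 8)


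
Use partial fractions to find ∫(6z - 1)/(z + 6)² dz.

Decompose: P = 6, Q = 6·(-6) - 1 = -37, so (6z - 1)/(z + 6)² = 6/(z + 6) - 37/(z + 6)². Integrate: ∫ P/(z + 6) dz = 6 ln|(z + 6)|; ∫ Q/(z + 6)² dz = 37/(z + 6). Sum: 6 ln|(z + 6)| + 37/(z + 6) + C


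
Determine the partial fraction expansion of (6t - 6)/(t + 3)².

(6t - 6) = α(t + 3) + β. At t = -3: β = 6·(-3) - 6 = -24. Coeff of t: α = 6
Result: 6/(t + 3) - 24/(t + 3)²


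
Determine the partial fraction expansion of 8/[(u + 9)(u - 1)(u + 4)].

Using cover-up method: A = 4/25, B = 4/25, C = -8/25
Result: (4/25)/(u + 9) + (4/25)/(u - 1) - (8/25)/(u + 4)


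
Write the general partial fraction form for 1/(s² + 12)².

Repeated quadratic factor: (αs + β)/(s² + 12) + (γs + δ)/(s² + 12)²


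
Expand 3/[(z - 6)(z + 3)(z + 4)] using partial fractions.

Using cover-up method: P = 1/30, Q = -1/3, R = 3/10
Result: (1/30)/(z - 6) - (1/3)/(z + 3) + (3/10)/(z + 4)


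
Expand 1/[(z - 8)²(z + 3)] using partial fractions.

Cover-up at z=-3: C = 1/(-3 - 8)² = 1/121. Cover-up at z=8: B = 1/(8 + 3) = 1/11. Comparing z² coeff: A = -C = -1/121
Result: (-1/121)/(z - 8) + (1/11)/(z - 8)² + (1/121)/(z + 3)


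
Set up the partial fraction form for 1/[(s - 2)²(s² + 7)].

Repeated linear + quadratic: α/(s - 2) + β/(s - 2)² + (γs + δ)/(s² + 7)


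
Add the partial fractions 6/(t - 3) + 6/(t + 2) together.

Common denominator (t - 3)(t + 2). Numerator: 6(t + 2) + 6(t - 3) = (6t + 12) + (6t - 18) = 12t - 6
Result: (12t - 6)/[(t - 3)(t + 2)]


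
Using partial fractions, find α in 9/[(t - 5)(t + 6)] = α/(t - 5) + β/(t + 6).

Cover-up at t = 5: α = 9/(5 + 6) = 9/11


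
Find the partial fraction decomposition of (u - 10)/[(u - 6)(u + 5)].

At u=6: P = (1·6 - 10)/(6 + 5) = -4/11. At u=-5: Q = (1·(-5) - 10)/(-5 - 6) = 15/11
Result: (-4/11)/(u - 6) + (15/11)/(u + 5)


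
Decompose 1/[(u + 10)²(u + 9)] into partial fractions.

Cover-up at u=-9: C = 1/(-9 + 10)² = 1. Cover-up at u=-10: B = 1/(-10 + 9) = -1. Comparing u² coeff: A = -C = -1
Result: -1/(u + 10) - 1/(u + 10)² + 1/(u + 9)


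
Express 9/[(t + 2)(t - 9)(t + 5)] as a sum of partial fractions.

Using cover-up method: α = -3/11, β = 9/154, γ = 3/14
Result: (-3/11)/(t + 2) + (9/154)/(t - 9) + (3/14)/(t + 5)


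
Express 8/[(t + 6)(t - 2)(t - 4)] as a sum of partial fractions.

Using cover-up method: A = 1/10, B = -1/2, C = 2/5
Result: (1/10)/(t + 6) - (1/2)/(t - 2) + (2/5)/(t - 4)


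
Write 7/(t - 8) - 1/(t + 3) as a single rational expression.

Common denominator (t - 8)(t + 3). Numerator: 7(t + 3) - 1(t - 8) = (7t + 21) - (t - 8) = 6t + 29
Result: (6t + 29)/[(t - 8)(t + 3)]


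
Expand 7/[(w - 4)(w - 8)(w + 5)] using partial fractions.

Using cover-up method: P = -7/36, Q = 7/52, R = 7/117
Result: (-7/36)/(w - 4) + (7/52)/(w - 8) + (7/117)/(w + 5)


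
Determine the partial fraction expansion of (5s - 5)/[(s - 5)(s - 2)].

At s=5: P = (5·5 - 5)/(5 - 2) = 20/3. At s=2: Q = (5·2 - 5)/(2 - 5) = -5/3
Result: (20/3)/(s - 5) - (5/3)/(s - 2)


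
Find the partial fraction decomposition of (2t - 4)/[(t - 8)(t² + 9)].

At t=8: P = (2·8 - 4)/(8² + 9) = 12/73. Q = -P = -12/73, R = 2 - 8·P = 50/73
Result: (12/73)/(t - 8) - ((12/73)t - 50/73)/(t² + 9)


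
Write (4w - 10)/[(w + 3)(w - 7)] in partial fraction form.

At w=-3: A = (4·(-3) - 10)/(-3 - 7) = 11/5. At w=7: B = (4·7 - 10)/(7 + 3) = 9/5
Result: (11/5)/(w + 3) + (9/5)/(w - 7)


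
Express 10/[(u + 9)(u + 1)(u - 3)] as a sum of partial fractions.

Using cover-up method: A = 5/48, B = -5/16, C = 5/24
Result: (5/48)/(u + 9) - (5/16)/(u + 1) + (5/24)/(u - 3)


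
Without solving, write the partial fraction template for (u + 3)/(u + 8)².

Repeated linear factor: α/(u + 8) + β/(u + 8)²


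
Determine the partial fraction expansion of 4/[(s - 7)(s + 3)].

4/(s - 7)(s + 3) = P/(s - 7) + Q/(s + 3). P = 4/(7 + 3) = 2/5, Q = 4/(-3 - 7) = -2/5
Result: (2/5)/(s - 7) - (2/5)/(s + 3)


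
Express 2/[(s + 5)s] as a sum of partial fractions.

2/(s + 5)s = P/(s + 5) + Q/s. P = 2/(-5 - 0) = -2/5, Q = 2/(0 + 5) = 2/5
Result: (-2/5)/(s + 5) + (2/5)/s


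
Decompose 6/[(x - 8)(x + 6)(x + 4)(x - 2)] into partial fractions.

Using Heaviside cover-up: (1/168)/(x - 8) - (3/112)/(x + 6) + (1/24)/(x + 4) - (1/48)/(x - 2)


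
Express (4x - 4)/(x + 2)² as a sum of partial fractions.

(4x - 4) = A(x + 2) + B. At x = -2: B = 4·(-2) - 4 = -12. Coeff of x: A = 4
Result: 4/(x + 2) - 12/(x + 2)²


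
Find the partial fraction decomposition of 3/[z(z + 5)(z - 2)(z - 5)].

Using Heaviside cover-up: (3/50)/z - (3/350)/(z + 5) - (1/14)/(z - 2) + (1/50)/(z - 5)


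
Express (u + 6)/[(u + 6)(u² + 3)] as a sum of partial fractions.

At u=-6: P = (1·(-6) + 6)/((-6)² + 3) = 0. Q = -P = 0, R = 1 - (-6)·P = 1
Result: (1)/(u² + 3)


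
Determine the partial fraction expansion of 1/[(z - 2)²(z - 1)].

Cover-up at z=1: R = 1/(1 - 2)² = 1. Cover-up at z=2: Q = 1/(2 - 1) = 1. Comparing z² coeff: P = -R = -1
Result: -1/(z - 2) + 1/(z - 2)² + 1/(z - 1)


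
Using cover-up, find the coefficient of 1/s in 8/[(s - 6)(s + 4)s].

Cover s, set s=0: 8/[(0 - 6)(0 + 4)] = -1/3


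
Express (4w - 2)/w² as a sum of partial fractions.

(4w - 2) = αw + β. At w = 0: β = 4·0 - 2 = -2. Coeff of w: α = 4
Result: 4/w - 2/w²


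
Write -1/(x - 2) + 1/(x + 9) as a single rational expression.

Common denominator (x - 2)(x + 9). Numerator: -1(x + 9) + 1(x - 2) = (-x - 9) + (x - 2) = -11
Result: (-11)/[(x - 2)(x + 9)]


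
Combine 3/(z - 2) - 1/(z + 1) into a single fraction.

Common denominator (z - 2)(z + 1). Numerator: 3(z + 1) - 1(z - 2) = (3z + 3) - (z - 2) = 2z + 5
Result: (2z + 5)/[(z - 2)(z + 1)]


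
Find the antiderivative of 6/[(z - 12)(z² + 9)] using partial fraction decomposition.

Cover-up at z=12: P = 6/(12²+9) = 2/51. Coeff matching: Q = -2/51, R = -8/17. Decomposition: (2/51)/(z - 12) - ((2/51)z + 8/17)/(z² + 9). Integrate: linear → ln, quadratic → (1/2)ln + arctan: (2/51) ln|(z - 12)| - (1/51) ln(z² + 9) - (8/51) arctan(z/3) + C


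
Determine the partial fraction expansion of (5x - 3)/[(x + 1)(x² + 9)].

At x=-1: α = (5·(-1) - 3)/((-1)² + 9) = -4/5. β = -α = 4/5, γ = 5 - (-1)·α = 21/5
Result: (-4/5)/(x + 1) + ((4/5)x + 21/5)/(x² + 9)


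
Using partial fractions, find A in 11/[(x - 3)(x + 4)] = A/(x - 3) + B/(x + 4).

Cover-up at x = 3: A = 11/(3 + 4) = 11/7


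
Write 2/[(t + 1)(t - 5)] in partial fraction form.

2/(t + 1)(t - 5) = P/(t + 1) + Q/(t - 5). P = 2/(-1 - 5) = -1/3, Q = 2/(5 + 1) = 1/3
Result: (-1/3)/(t + 1) + (1/3)/(t - 5)


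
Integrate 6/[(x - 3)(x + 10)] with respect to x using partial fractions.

Decompose: 6/[(x - 3)(x + 10)] = (6/13)/(x - 3) - (6/13)/(x + 10). Integrate each term: (6/13) ln|(x - 3)| - (6/13) ln|(x + 10)| + C


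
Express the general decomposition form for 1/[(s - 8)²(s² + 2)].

Repeated linear + quadratic: A/(s - 8) + B/(s - 8)² + (Cs + D)/(s² + 2)


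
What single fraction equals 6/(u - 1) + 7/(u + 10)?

Common denominator (u - 1)(u + 10). Numerator: 6(u + 10) + 7(u - 1) = (6u + 60) + (7u - 7) = 13u + 53
Result: (13u + 53)/[(u - 1)(u + 10)]


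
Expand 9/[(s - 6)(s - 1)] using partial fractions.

9/(s - 6)(s - 1) = P/(s - 6) + Q/(s - 1). P = 9/(6 - 1) = 9/5, Q = 9/(1 - 6) = -9/5
Result: (9/5)/(s - 6) - (9/5)/(s - 1)


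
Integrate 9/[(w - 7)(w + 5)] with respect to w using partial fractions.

Decompose: 9/[(w - 7)(w + 5)] = (3/4)/(w - 7) - (3/4)/(w + 5). Integrate each term: (3/4) ln|(w - 7)| - (3/4) ln|(w + 5)| + C


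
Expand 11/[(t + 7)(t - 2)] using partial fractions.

11/(t + 7)(t - 2) = A/(t + 7) + B/(t - 2). A = 11/(-7 - 2) = -11/9, B = 11/(2 + 7) = 11/9
Result: (-11/9)/(t + 7) + (11/9)/(t - 2)


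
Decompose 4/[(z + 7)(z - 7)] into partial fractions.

4/(z + 7)(z - 7) = α/(z + 7) + β/(z - 7). α = 4/(-7 - 7) = -2/7, β = 4/(7 + 7) = 2/7
Result: (-2/7)/(z + 7) + (2/7)/(z - 7)


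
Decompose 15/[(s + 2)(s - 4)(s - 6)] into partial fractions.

Using cover-up method: α = 5/16, β = -5/4, γ = 15/16
Result: (5/16)/(s + 2) - (5/4)/(s - 4) + (15/16)/(s - 6)


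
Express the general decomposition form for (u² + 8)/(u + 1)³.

Repeated linear factor (power 3): α/(u + 1) + β/(u + 1)² + γ/(u + 1)³


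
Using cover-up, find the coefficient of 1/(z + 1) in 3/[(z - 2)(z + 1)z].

Cover (z + 1), set z=-1: 3/[(-1 - 2)(-1 - 0)] = 1


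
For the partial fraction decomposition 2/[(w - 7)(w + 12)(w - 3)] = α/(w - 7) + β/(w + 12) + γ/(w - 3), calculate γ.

Cover-up at w = 3: γ = 2/[(3 - 7)(3 + 12)] = 2/[(-4)(15)] = -2/60 = -1/30


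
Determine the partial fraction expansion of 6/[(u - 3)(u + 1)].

6/(u - 3)(u + 1) = α/(u - 3) + β/(u + 1). α = 6/(3 + 1) = 3/2, β = 6/(-1 - 3) = -3/2
Result: (3/2)/(u - 3) - (3/2)/(u + 1)


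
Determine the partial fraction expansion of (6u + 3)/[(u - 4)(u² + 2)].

At u=4: P = (6·4 + 3)/(4² + 2) = 3/2. Q = -P = -3/2, R = 6 - 4·P = 0
Result: (3/2)/(u - 4) - ((3/2)u)/(u² + 2)


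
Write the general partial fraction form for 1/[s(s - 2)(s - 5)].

Three distinct linear factors: P/s + Q/(s - 2) + R/(s - 5)


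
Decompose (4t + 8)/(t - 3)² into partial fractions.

(4t + 8) = A(t - 3) + B. At t = 3: B = 4·3 + 8 = 20. Coeff of t: A = 4
Result: 4/(t - 3) + 20/(t - 3)²


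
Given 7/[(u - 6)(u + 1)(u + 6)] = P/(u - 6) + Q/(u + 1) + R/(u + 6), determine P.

Cover-up at u = 6: P = 7/[(6 + 1)(6 + 6)] = 7/[(7)(12)] = 7/84 = 1/12


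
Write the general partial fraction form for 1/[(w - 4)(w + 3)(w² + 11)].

Two linear + quadratic: P/(w - 4) + Q/(w + 3) + (Rw + S)/(w² + 11)


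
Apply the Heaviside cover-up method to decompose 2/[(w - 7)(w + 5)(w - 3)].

Cover (w - 7), w=7: A = 2/[(7 + 5)(7 - 3)] = 1/24. Cover (w + 5), w=-5: B = 2/[(-5 - 7)(-5 - 3)] = 1/48. Cover (w - 3), w=3: C = 2/[(3 - 7)(3 + 5)] = -1/16.
Result: (1/24)/(w - 7) + (1/48)/(w + 5) - (1/16)/(w - 3)


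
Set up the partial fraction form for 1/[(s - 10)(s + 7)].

Distinct linear factors: A/(s - 10) + B/(s + 7)


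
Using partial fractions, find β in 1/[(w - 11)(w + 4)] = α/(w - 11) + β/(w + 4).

Cover-up at w = -4: β = 1/(-4 - 11) = -1/15


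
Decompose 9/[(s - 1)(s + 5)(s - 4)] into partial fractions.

Using cover-up method: A = -1/2, B = 1/6, C = 1/3
Result: (-1/2)/(s - 1) + (1/6)/(s + 5) + (1/3)/(s - 4)


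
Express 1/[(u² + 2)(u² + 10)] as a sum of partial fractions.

Coefficient matching gives A = C = 0, B = 1/(10-2) = 1/8, D = -B = -1/8
Result: (1/8)/(u² + 2) - (1/8)/(u² + 10)


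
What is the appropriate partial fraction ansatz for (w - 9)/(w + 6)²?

Repeated linear factor: P/(w + 6) + Q/(w + 6)²


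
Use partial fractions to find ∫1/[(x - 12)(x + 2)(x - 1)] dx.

Cover-up: A = 1/154, B = 1/42, C = -1/33. Decomposition: (1/154)/(x - 12) + (1/42)/(x + 2) - (1/33)/(x - 1). Integrate each term: (1/154) ln|(x - 12)| + (1/42) ln|(x + 2)| - (1/33) ln|(x - 1)| + C


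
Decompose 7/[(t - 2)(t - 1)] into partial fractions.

7/(t - 2)(t - 1) = A/(t - 2) + B/(t - 1). A = 7/(2 - 1) = 7, B = 7/(1 - 2) = -7
Result: 7/(t - 2) - 7/(t - 1)


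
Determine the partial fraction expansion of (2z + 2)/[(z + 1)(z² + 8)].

At z=-1: A = (2·(-1) + 2)/((-1)² + 8) = 0. B = -A = 0, C = 2 - (-1)·A = 2
Result: (2)/(z² + 8)


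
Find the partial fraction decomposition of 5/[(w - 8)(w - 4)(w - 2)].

Using cover-up method: A = 5/24, B = -5/8, C = 5/12
Result: (5/24)/(w - 8) - (5/8)/(w - 4) + (5/12)/(w - 2)


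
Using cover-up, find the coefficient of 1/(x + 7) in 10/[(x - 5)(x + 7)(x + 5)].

Cover (x + 7), set x=-7: 10/[(-7 - 5)(-7 + 5)] = 5/12


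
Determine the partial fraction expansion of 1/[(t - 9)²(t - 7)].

Cover-up at t=7: R = 1/(7 - 9)² = 1/4. Cover-up at t=9: Q = 1/(9 - 7) = 1/2. Comparing t² coeff: P = -R = -1/4
Result: (-1/4)/(t - 9) + (1/2)/(t - 9)² + (1/4)/(t - 7)


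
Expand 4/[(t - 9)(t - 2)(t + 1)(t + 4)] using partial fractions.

Using Heaviside cover-up: (2/455)/(t - 9) - (2/63)/(t - 2) + (2/45)/(t + 1) - (2/117)/(t + 4)


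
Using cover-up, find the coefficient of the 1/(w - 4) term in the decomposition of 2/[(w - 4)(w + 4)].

Cover (w - 4), set w=4: 2/((w + 4) at w=4) = 2/(8) = 1/4


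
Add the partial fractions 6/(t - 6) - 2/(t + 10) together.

Common denominator (t - 6)(t + 10). Numerator: 6(t + 10) - 2(t - 6) = (6t + 60) - (2t - 12) = 4t + 72
Result: (4t + 72)/[(t - 6)(t + 10)]


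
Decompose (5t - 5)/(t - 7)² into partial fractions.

(5t - 5) = P(t - 7) + Q. At t = 7: Q = 5·7 - 5 = 30. Coeff of t: P = 5
Result: 5/(t - 7) + 30/(t - 7)²


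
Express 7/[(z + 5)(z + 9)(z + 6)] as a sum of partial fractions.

Using cover-up method: P = 7/4, Q = 7/12, R = -7/3
Result: (7/4)/(z + 5) + (7/12)/(z + 9) - (7/3)/(z + 6)


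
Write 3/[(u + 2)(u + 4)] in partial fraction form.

3/(u + 2)(u + 4) = P/(u + 2) + Q/(u + 4). P = 3/(-2 + 4) = 3/2, Q = 3/(-4 + 2) = -3/2
Result: (3/2)/(u + 2) - (3/2)/(u + 4)


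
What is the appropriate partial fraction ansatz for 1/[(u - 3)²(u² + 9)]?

Repeated linear + quadratic: α/(u - 3) + β/(u - 3)² + (γu + δ)/(u² + 9)


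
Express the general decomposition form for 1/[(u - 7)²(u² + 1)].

Repeated linear + quadratic: α/(u - 7) + β/(u - 7)² + (γu + δ)/(u² + 1)


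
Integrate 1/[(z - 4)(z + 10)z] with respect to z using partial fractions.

Cover-up: α = 1/56, β = 1/140, γ = -1/40. Decomposition: (1/56)/(z - 4) + (1/140)/(z + 10) - (1/40)/z. Integrate each term: (1/56) ln|(z - 4)| + (1/140) ln|(z + 10)| - (1/40) ln|z| + C


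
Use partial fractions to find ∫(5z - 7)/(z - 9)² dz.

Decompose: α = 5, β = 5·9 - 7 = 38, so (5z - 7)/(z - 9)² = 5/(z - 9) + 38/(z - 9)². Integrate: ∫ α/(z - 9) dz = 5 ln|(z - 9)|; ∫ β/(z - 9)² dz = -38/(z - 9). Sum: 5 ln|(z - 9)| - 38/(z - 9) + C


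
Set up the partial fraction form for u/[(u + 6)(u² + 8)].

Linear + irreducible quadratic: α/(u + 6) + (βu + γ)/(u² + 8)


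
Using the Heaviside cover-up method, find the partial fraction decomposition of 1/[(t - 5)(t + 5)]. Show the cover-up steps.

Cover (t - 5): set t=5, get P = 1/(5 + 5) = 1/10. Cover (t + 5): set t=-5, get Q = 1/(-5 - 5) = -1/10.
Result: (1/10)/(t - 5) - (1/10)/(t + 5)


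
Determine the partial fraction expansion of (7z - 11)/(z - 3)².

(7z - 11) = P(z - 3) + Q. At z = 3: Q = 7·3 - 11 = 10. Coeff of z: P = 7
Result: 7/(z - 3) + 10/(z - 3)²


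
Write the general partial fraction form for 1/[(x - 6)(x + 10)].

Distinct linear factors: α/(x - 6) + β/(x + 10)


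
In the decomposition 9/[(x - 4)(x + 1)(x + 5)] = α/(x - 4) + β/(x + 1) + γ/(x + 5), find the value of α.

Cover-up at x = 4: α = 9/[(4 + 1)(4 + 5)] = 9/[(5)(9)] = 9/45 = 1/5


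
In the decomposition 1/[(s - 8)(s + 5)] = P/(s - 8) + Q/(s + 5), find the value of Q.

Cover-up at s = -5: Q = 1/(-5 - 8) = -1/13


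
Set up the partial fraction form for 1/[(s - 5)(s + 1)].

Distinct linear factors: α/(s - 5) + β/(s + 1)


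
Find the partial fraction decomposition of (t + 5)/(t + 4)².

(t + 5) = α(t + 4) + β. At t = -4: β = 1·(-4) + 5 = 1. Coeff of t: α = 1
Result: 1/(t + 4) + 1/(t + 4)²


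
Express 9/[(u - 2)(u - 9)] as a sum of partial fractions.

9/(u - 2)(u - 9) = A/(u - 2) + B/(u - 9). A = 9/(2 - 9) = -9/7, B = 9/(9 - 2) = 9/7
Result: (-9/7)/(u - 2) + (9/7)/(u - 9)


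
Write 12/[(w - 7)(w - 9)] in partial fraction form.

12/(w - 7)(w - 9) = P/(w - 7) + Q/(w - 9). P = 12/(7 - 9) = -6, Q = 12/(9 - 7) = 6
Result: -6/(w - 7) + 6/(w - 9)


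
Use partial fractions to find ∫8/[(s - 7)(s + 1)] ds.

Decompose: 8/[(s - 7)(s + 1)] = 1/(s - 7) - 1/(s + 1). Integrate each term: ln|(s - 7)| - ln|(s + 1)| + C


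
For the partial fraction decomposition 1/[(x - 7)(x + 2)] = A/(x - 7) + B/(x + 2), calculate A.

Cover-up at x = 7: A = 1/(7 + 2) = 1/9


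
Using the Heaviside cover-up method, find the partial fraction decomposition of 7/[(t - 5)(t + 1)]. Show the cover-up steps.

Cover (t - 5): set t=5, get A = 7/(5 + 1) = 7/6. Cover (t + 1): set t=-1, get B = 7/(-1 - 5) = -7/6.
Result: (7/6)/(t - 5) - (7/6)/(t + 1)


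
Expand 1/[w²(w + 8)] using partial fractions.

Cover-up at w=-8: R = 1/(-8 - 0)² = 1/64. Cover-up at w=0: Q = 1/(0 + 8) = 1/8. Comparing w² coeff: P = -R = -1/64
Result: (-1/64)/w + (1/8)/w² + (1/64)/(w + 8)


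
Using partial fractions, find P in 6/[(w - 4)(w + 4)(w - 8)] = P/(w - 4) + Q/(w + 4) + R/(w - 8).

Cover-up at w = 4: P = 6/[(4 + 4)(4 - 8)] = 6/[(8)(-4)] = -6/32 = -3/16


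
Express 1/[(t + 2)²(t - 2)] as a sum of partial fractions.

Cover-up at t=2: γ = 1/(2 + 2)² = 1/16. Cover-up at t=-2: β = 1/(-2 - 2) = -1/4. Comparing t² coeff: α = -γ = -1/16
Result: (-1/16)/(t + 2) - (1/4)/(t + 2)² + (1/16)/(t - 2)


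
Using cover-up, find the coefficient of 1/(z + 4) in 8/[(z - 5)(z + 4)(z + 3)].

Cover (z + 4), set z=-4: 8/[(-4 - 5)(-4 + 3)] = 8/9


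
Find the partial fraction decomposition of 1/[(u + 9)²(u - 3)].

Cover-up at u=3: γ = 1/(3 + 9)² = 1/144. Cover-up at u=-9: β = 1/(-9 - 3) = -1/12. Comparing u² coeff: α = -γ = -1/144
Result: (-1/144)/(u + 9) - (1/12)/(u + 9)² + (1/144)/(u - 3)


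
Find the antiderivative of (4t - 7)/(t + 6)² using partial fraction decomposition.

Decompose: P = 4, Q = 4·(-6) - 7 = -31, so (4t - 7)/(t + 6)² = 4/(t + 6) - 31/(t + 6)². Integrate: ∫ P/(t + 6) dt = 4 ln|(t + 6)|; ∫ Q/(t + 6)² dt = 31/(t + 6). Sum: 4 ln|(t + 6)| + 31/(t + 6) + C


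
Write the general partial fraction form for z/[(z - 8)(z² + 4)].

Linear + irreducible quadratic: α/(z - 8) + (βz + γ)/(z² + 4)


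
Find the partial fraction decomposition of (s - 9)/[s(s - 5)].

At s=0: P = (1·0 - 9)/(0 - 5) = 9/5. At s=5: Q = (1·5 - 9)/(5 - 0) = -4/5
Result: (9/5)/s - (4/5)/(s - 5)


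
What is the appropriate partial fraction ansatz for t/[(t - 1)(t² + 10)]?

Linear + irreducible quadratic: P/(t - 1) + (Qt + R)/(t² + 10)


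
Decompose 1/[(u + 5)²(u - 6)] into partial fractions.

Cover-up at u=6: C = 1/(6 + 5)² = 1/121. Cover-up at u=-5: B = 1/(-5 - 6) = -1/11. Comparing u² coeff: A = -C = -1/121
Result: (-1/121)/(u + 5) - (1/11)/(u + 5)² + (1/121)/(u - 6)


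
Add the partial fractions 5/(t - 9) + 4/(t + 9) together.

Common denominator (t - 9)(t + 9). Numerator: 5(t + 9) + 4(t - 9) = (5t + 45) + (4t - 36) = 9t + 9
Result: (9t + 9)/[(t - 9)(t + 9)]


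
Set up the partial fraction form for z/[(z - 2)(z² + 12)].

Linear + irreducible quadratic: A/(z - 2) + (Bz + C)/(z² + 12)


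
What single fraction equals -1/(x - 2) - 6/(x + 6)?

Common denominator (x - 2)(x + 6). Numerator: -1(x + 6) - 6(x - 2) = (-x - 6) - (6x - 12) = -7x + 6
Result: (-7x + 6)/[(x - 2)(x + 6)]


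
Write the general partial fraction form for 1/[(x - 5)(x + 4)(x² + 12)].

Two linear + quadratic: α/(x - 5) + β/(x + 4) + (γx + δ)/(x² + 12)


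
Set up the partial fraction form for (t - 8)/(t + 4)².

Repeated linear factor: α/(t + 4) + β/(t + 4)²


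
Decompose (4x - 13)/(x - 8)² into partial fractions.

(4x - 13) = P(x - 8) + Q. At x = 8: Q = 4·8 - 13 = 19. Coeff of x: P = 4
Result: 4/(x - 8) + 19/(x - 8)²


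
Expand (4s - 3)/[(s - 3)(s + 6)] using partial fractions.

At s=3: P = (4·3 - 3)/(3 + 6) = 1. At s=-6: Q = (4·(-6) - 3)/(-6 - 3) = 3
Result: 1/(s - 3) + 3/(s + 6)


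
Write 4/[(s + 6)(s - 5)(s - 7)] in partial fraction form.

Using cover-up method: α = 4/143, β = -2/11, γ = 2/13
Result: (4/143)/(s + 6) - (2/11)/(s - 5) + (2/13)/(s - 7)


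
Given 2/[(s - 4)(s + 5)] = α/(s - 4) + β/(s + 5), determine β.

Cover-up at s = -5: β = 2/(-5 - 4) = -2/9


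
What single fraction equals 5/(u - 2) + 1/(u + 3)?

Common denominator (u - 2)(u + 3). Numerator: 5(u + 3) + 1(u - 2) = (5u + 15) + (u - 2) = 6u + 13
Result: (6u + 13)/[(u - 2)(u + 3)]


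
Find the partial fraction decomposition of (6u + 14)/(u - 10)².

(6u + 14) = α(u - 10) + β. At u = 10: β = 6·10 + 14 = 74. Coeff of u: α = 6
Result: 6/(u - 10) + 74/(u - 10)²


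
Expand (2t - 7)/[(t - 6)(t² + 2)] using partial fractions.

At t=6: P = (2·6 - 7)/(6² + 2) = 5/38. Q = -P = -5/38, R = 2 - 6·P = 23/19
Result: (5/38)/(t - 6) - ((5/38)t - 23/19)/(t² + 2)


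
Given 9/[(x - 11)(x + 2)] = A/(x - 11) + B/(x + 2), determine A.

Cover-up at x = 11: A = 9/(11 + 2) = 9/13


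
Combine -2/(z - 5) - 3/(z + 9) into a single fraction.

Common denominator (z - 5)(z + 9). Numerator: -2(z + 9) - 3(z - 5) = (-2z - 18) - (3z - 15) = -5z - 3
Result: (-5z - 3)/[(z - 5)(z + 9)]


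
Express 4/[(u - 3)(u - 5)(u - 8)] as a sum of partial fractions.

Using cover-up method: α = 2/5, β = -2/3, γ = 4/15
Result: (2/5)/(u - 3) - (2/3)/(u - 5) + (4/15)/(u - 8)


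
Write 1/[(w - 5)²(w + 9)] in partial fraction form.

Cover-up at w=-9: C = 1/(-9 - 5)² = 1/196. Cover-up at w=5: B = 1/(5 + 9) = 1/14. Comparing w² coeff: A = -C = -1/196
Result: (-1/196)/(w - 5) + (1/14)/(w - 5)² + (1/196)/(w + 9)


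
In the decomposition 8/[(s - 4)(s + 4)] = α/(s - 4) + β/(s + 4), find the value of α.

Cover-up at s = 4: α = 8/(4 + 4) = 8/8 = 1


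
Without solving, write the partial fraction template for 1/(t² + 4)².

Repeated quadratic factor: (αt + β)/(t² + 4) + (γt + δ)/(t² + 4)²


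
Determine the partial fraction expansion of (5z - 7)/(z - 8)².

(5z - 7) = P(z - 8) + Q. At z = 8: Q = 5·8 - 7 = 33. Coeff of z: P = 5
Result: 5/(z - 8) + 33/(z - 8)²


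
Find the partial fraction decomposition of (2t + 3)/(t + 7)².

(2t + 3) = P(t + 7) + Q. At t = -7: Q = 2·(-7) + 3 = -11. Coeff of t: P = 2
Result: 2/(t + 7) - 11/(t + 7)²


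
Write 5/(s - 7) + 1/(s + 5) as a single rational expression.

Common denominator (s - 7)(s + 5). Numerator: 5(s + 5) + 1(s - 7) = (5s + 25) + (s - 7) = 6s + 18
Result: (6s + 18)/[(s - 7)(s + 5)]


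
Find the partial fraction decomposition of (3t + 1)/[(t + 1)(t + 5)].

At t=-1: α = (3·(-1) + 1)/(-1 + 5) = -1/2. At t=-5: β = (3·(-5) + 1)/(-5 + 1) = 7/2
Result: (-1/2)/(t + 1) + (7/2)/(t + 5)


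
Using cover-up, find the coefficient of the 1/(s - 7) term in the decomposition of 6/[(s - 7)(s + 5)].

Cover (s - 7), set s=7: 6/((s + 5) at s=7) = 6/(12) = 1/2


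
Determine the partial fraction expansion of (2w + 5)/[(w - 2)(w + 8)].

At w=2: A = (2·2 + 5)/(2 + 8) = 9/10. At w=-8: B = (2·(-8) + 5)/(-8 - 2) = 11/10
Result: (9/10)/(w - 2) + (11/10)/(w + 8)


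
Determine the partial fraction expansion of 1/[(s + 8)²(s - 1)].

Cover-up at s=1: γ = 1/(1 + 8)² = 1/81. Cover-up at s=-8: β = 1/(-8 - 1) = -1/9. Comparing s² coeff: α = -γ = -1/81
Result: (-1/81)/(s + 8) - (1/9)/(s + 8)² + (1/81)/(s - 1)


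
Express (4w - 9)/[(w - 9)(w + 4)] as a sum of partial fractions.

At w=9: α = (4·9 - 9)/(9 + 4) = 27/13. At w=-4: β = (4·(-4) - 9)/(-4 - 9) = 25/13
Result: (27/13)/(w - 9) + (25/13)/(w + 4)


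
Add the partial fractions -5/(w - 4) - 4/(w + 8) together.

Common denominator (w - 4)(w + 8). Numerator: -5(w + 8) - 4(w - 4) = (-5w - 40) - (4w - 16) = -9w - 24
Result: (-9w - 24)/[(w - 4)(w + 8)]


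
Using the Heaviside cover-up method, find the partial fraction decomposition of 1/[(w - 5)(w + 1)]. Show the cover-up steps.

Cover (w - 5): set w=5, get P = 1/(5 + 1) = 1/6. Cover (w + 1): set w=-1, get Q = 1/(-1 - 5) = -1/6.
Result: (1/6)/(w - 5) - (1/6)/(w + 1)


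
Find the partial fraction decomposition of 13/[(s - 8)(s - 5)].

13/(s - 8)(s - 5) = P/(s - 8) + Q/(s - 5). P = 13/(8 - 5) = 13/3, Q = 13/(5 - 8) = -13/3
Result: (13/3)/(s - 8) - (13/3)/(s - 5)


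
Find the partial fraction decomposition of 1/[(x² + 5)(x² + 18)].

Coefficient matching gives α = γ = 0, β = 1/(18-5) = 1/13, δ = -β = -1/13
Result: (1/13)/(x² + 5) - (1/13)/(x² + 18)


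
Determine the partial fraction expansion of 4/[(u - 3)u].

4/(u - 3)u = α/(u - 3) + β/u. α = 4/(3 - 0) = 4/3, β = 4/(0 - 3) = -4/3
Result: (4/3)/(u - 3) - (4/3)/u


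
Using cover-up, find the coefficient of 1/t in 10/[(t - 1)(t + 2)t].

Cover t, set t=0: 10/[(0 - 1)(0 + 2)] = -5


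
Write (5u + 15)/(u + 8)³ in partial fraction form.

(5u + 15) = α(u + 8)² + β(u + 8) + γ. At u = -8: γ = 5·(-8) + 15 = -25. Coefficients: α = 0, β = 5
Result: 5/(u + 8)² - 25/(u + 8)³


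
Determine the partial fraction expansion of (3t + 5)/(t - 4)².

(3t + 5) = A(t - 4) + B. At t = 4: B = 3·4 + 5 = 17. Coeff of t: A = 3
Result: 3/(t - 4) + 17/(t - 4)²


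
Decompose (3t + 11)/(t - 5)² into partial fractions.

(3t + 11) = α(t - 5) + β. At t = 5: β = 3·5 + 11 = 26. Coeff of t: α = 3
Result: 3/(t - 5) + 26/(t - 5)²


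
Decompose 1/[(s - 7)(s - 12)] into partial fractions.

1/(s - 7)(s - 12) = P/(s - 7) + Q/(s - 12). P = 1/(7 - 12) = -1/5, Q = 1/(12 - 7) = 1/5
Result: (-1/5)/(s - 7) + (1/5)/(s - 12)


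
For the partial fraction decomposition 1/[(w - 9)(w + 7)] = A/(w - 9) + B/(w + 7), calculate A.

Cover-up at w = 9: A = 1/(9 + 7) = 1/16


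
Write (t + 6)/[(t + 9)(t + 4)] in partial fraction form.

At t=-9: P = (1·(-9) + 6)/(-9 + 4) = 3/5. At t=-4: Q = (1·(-4) + 6)/(-4 + 9) = 2/5
Result: (3/5)/(t + 9) + (2/5)/(t + 4)


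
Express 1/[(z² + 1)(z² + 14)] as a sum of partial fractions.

Coefficient matching gives P = R = 0, Q = 1/(14-1) = 1/13, S = -Q = -1/13
Result: (1/13)/(z² + 1) - (1/13)/(z² + 14)


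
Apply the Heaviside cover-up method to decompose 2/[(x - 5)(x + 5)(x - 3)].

Cover (x - 5), x=5: A = 2/[(5 + 5)(5 - 3)] = 1/10. Cover (x + 5), x=-5: B = 2/[(-5 - 5)(-5 - 3)] = 1/40. Cover (x - 3), x=3: C = 2/[(3 - 5)(3 + 5)] = -1/8.
Result: (1/10)/(x - 5) + (1/40)/(x + 5) - (1/8)/(x - 3)


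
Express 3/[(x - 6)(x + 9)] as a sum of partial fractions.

3/(x - 6)(x + 9) = α/(x - 6) + β/(x + 9). α = 3/(6 + 9) = 1/5, β = 3/(-9 - 6) = -1/5
Result: (1/5)/(x - 6) - (1/5)/(x + 9)


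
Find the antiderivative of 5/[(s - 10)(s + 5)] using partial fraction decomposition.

Decompose: 5/[(s - 10)(s + 5)] = (1/3)/(s - 10) - (1/3)/(s + 5). Integrate each term: (1/3) ln|(s - 10)| - (1/3) ln|(s + 5)| + C


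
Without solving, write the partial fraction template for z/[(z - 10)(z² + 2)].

Linear + irreducible quadratic: A/(z - 10) + (Bz + C)/(z² + 2)


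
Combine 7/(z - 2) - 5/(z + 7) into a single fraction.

Common denominator (z - 2)(z + 7). Numerator: 7(z + 7) - 5(z - 2) = (7z + 49) - (5z - 10) = 2z + 59
Result: (2z + 59)/[(z - 2)(z + 7)]


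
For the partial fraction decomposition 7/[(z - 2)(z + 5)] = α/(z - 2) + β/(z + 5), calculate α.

Cover-up at z = 2: α = 7/(2 + 5) = 7/7 = 1


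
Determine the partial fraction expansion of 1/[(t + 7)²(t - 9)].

Cover-up at t=9: R = 1/(9 + 7)² = 1/256. Cover-up at t=-7: Q = 1/(-7 - 9) = -1/16. Comparing t² coeff: P = -R = -1/256
Result: (-1/256)/(t + 7) - (1/16)/(t + 7)² + (1/256)/(t - 9)


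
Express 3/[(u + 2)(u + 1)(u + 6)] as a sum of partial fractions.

Using cover-up method: P = -3/4, Q = 3/5, R = 3/20
Result: (-3/4)/(u + 2) + (3/5)/(u + 1) + (3/20)/(u + 6)


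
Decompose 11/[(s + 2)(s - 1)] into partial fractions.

11/(s + 2)(s - 1) = A/(s + 2) + B/(s - 1). A = 11/(-2 - 1) = -11/3, B = 11/(1 + 2) = 11/3
Result: (-11/3)/(s + 2) + (11/3)/(s - 1)


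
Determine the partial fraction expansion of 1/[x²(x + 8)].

Cover-up at x=-8: R = 1/(-8 - 0)² = 1/64. Cover-up at x=0: Q = 1/(0 + 8) = 1/8. Comparing x² coeff: P = -R = -1/64
Result: (-1/64)/x + (1/8)/x² + (1/64)/(x + 8)


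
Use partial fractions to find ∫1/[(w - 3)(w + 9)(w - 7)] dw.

Cover-up: A = -1/48, B = 1/192, C = 1/64. Decomposition: (-1/48)/(w - 3) + (1/192)/(w + 9) + (1/64)/(w - 7). Integrate each term: (-1/48) ln|(w - 3)| + (1/192) ln|(w + 9)| + (1/64) ln|(w - 7)| + C


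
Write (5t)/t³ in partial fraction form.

(5t) = At² + Bt + C. At t = 0: C = 5·0 + 0 = 0. Coefficients: A = 0, B = 5
Result: 5/t²


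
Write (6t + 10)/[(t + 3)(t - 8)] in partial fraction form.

At t=-3: P = (6·(-3) + 10)/(-3 - 8) = 8/11. At t=8: Q = (6·8 + 10)/(8 + 3) = 58/11
Result: (8/11)/(t + 3) + (58/11)/(t - 8)


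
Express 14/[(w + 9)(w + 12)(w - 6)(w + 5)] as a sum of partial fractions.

Using Heaviside cover-up: (7/90)/(w + 9) - (1/27)/(w + 12) + (7/1485)/(w - 6) - (1/22)/(w + 5)


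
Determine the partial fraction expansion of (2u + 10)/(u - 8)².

(2u + 10) = P(u - 8) + Q. At u = 8: Q = 2·8 + 10 = 26. Coeff of u: P = 2
Result: 2/(u - 8) + 26/(u - 8)²


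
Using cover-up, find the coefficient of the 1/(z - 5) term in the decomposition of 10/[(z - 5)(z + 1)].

Cover (z - 5), set z=5: 10/((z + 1) at z=5) = 10/(6) = 5/3


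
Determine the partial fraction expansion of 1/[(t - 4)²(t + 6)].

Cover-up at t=-6: γ = 1/(-6 - 4)² = 1/100. Cover-up at t=4: β = 1/(4 + 6) = 1/10. Comparing t² coeff: α = -γ = -1/100
Result: (-1/100)/(t - 4) + (1/10)/(t - 4)² + (1/100)/(t + 6)


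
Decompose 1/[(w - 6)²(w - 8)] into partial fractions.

Cover-up at w=8: R = 1/(8 - 6)² = 1/4. Cover-up at w=6: Q = 1/(6 - 8) = -1/2. Comparing w² coeff: P = -R = -1/4
Result: (-1/4)/(w - 6) - (1/2)/(w - 6)² + (1/4)/(w - 8)


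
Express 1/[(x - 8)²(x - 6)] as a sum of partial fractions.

Cover-up at x=6: γ = 1/(6 - 8)² = 1/4. Cover-up at x=8: β = 1/(8 - 6) = 1/2. Comparing x² coeff: α = -γ = -1/4
Result: (-1/4)/(x - 8) + (1/2)/(x - 8)² + (1/4)/(x - 6)


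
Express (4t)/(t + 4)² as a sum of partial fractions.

(4t) = P(t + 4) + Q. At t = -4: Q = 4·(-4) + 0 = -16. Coeff of t: P = 4
Result: 4/(t + 4) - 16/(t + 4)²


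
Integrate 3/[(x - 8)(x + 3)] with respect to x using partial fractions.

Decompose: 3/[(x - 8)(x + 3)] = (3/11)/(x - 8) - (3/11)/(x + 3). Integrate each term: (3/11) ln|(x - 8)| - (3/11) ln|(x + 3)| + C


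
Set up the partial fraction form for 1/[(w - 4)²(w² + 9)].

Repeated linear + quadratic: A/(w - 4) + B/(w - 4)² + (Cw + D)/(w² + 9)


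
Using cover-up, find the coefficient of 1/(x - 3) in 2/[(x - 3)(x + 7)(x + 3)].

Cover (x - 3), set x=3: 2/[(3 + 7)(3 + 3)] = 1/30


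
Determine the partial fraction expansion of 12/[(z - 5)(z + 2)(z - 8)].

Using cover-up method: A = -4/7, B = 6/35, C = 2/5
Result: (-4/7)/(z - 5) + (6/35)/(z + 2) + (2/5)/(z - 8)


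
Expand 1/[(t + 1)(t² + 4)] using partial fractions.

Cover-up at t = -1: A = 1/((-1)² + 4) = 1/5. Then B = -A = -1/5, C = -A·(0 - 1) = 1/5
Result: (1/5)/(t + 1) - ((1/5)t - 1/5)/(t² + 4)


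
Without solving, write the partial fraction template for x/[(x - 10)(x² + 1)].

Linear + irreducible quadratic: A/(x - 10) + (Bx + C)/(x² + 1)


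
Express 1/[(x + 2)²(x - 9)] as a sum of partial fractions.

Cover-up at x=9: R = 1/(9 + 2)² = 1/121. Cover-up at x=-2: Q = 1/(-2 - 9) = -1/11. Comparing x² coeff: P = -R = -1/121
Result: (-1/121)/(x + 2) - (1/11)/(x + 2)² + (1/121)/(x - 9)


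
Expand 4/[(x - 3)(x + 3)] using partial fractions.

4/(x - 3)(x + 3) = A/(x - 3) + B/(x + 3). A = 4/(3 + 3) = 2/3, B = 4/(-3 - 3) = -2/3
Result: (2/3)/(x - 3) - (2/3)/(x + 3)


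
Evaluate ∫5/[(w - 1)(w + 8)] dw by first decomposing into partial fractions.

Decompose: 5/[(w - 1)(w + 8)] = (5/9)/(w - 1) - (5/9)/(w + 8). Integrate each term: (5/9) ln|(w - 1)| - (5/9) ln|(w + 8)| + C


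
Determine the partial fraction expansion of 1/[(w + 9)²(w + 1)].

Cover-up at w=-1: R = 1/(-1 + 9)² = 1/64. Cover-up at w=-9: Q = 1/(-9 + 1) = -1/8. Comparing w² coeff: P = -R = -1/64
Result: (-1/64)/(w + 9) - (1/8)/(w + 9)² + (1/64)/(w + 1)


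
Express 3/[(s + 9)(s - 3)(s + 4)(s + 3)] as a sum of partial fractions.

Using Heaviside cover-up: (-1/120)/(s + 9) + (1/168)/(s - 3) + (3/35)/(s + 4) - (1/12)/(s + 3)


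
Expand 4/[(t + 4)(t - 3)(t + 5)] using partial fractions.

Using cover-up method: A = -4/7, B = 1/14, C = 1/2
Result: (-4/7)/(t + 4) + (1/14)/(t - 3) + (1/2)/(t + 5)


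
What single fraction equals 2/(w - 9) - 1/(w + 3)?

Common denominator (w - 9)(w + 3). Numerator: 2(w + 3) - 1(w - 9) = (2w + 6) - (w - 9) = w + 15
Result: (w + 15)/[(w - 9)(w + 3)]
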